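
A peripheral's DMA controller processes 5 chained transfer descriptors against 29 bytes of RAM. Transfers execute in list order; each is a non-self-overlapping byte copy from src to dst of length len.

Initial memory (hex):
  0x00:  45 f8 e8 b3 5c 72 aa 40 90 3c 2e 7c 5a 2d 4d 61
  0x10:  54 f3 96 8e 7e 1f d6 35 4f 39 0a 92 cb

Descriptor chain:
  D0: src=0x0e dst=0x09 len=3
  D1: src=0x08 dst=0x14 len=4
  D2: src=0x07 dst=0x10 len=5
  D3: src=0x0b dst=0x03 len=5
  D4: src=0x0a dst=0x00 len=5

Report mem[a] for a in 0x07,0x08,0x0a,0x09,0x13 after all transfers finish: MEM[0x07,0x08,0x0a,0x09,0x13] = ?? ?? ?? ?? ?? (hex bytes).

MEM[0x07,0x08,0x0a,0x09,0x13] = 61 90 61 4d 61

[0] 0x0e->0x09 len=3 : 4d 61 54
[1] 0x08->0x14 len=4 : 90 4d 61 54
[2] 0x07->0x10 len=5 : 40 90 4d 61 54
[3] 0x0b->0x03 len=5 : 54 5a 2d 4d 61
[4] 0x0a->0x00 len=5 : 61 54 5a 2d 4d
query mem[0x07]=0x61, mem[0x08]=0x90, mem[0x0a]=0x61, mem[0x09]=0x4d, mem[0x13]=0x61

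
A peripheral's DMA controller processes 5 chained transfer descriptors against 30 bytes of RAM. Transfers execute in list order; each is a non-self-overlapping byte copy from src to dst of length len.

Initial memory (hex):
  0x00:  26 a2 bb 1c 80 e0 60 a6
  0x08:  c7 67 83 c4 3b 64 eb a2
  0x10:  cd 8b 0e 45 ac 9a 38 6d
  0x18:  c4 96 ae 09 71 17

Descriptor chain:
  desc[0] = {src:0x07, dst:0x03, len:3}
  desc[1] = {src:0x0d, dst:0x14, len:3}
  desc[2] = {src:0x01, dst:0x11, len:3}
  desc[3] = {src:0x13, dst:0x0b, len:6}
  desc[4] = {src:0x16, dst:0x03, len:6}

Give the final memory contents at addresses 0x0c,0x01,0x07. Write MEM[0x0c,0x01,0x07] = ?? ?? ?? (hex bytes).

MEM[0x0c,0x01,0x07] = 64 a2 ae

[0] 0x07->0x03 len=3 : a6 c7 67
[1] 0x0d->0x14 len=3 : 64 eb a2
[2] 0x01->0x11 len=3 : a2 bb a6
[3] 0x13->0x0b len=6 : a6 64 eb a2 6d c4
[4] 0x16->0x03 len=6 : a2 6d c4 96 ae 09
query mem[0x0c]=0x64, mem[0x01]=0xa2, mem[0x07]=0xae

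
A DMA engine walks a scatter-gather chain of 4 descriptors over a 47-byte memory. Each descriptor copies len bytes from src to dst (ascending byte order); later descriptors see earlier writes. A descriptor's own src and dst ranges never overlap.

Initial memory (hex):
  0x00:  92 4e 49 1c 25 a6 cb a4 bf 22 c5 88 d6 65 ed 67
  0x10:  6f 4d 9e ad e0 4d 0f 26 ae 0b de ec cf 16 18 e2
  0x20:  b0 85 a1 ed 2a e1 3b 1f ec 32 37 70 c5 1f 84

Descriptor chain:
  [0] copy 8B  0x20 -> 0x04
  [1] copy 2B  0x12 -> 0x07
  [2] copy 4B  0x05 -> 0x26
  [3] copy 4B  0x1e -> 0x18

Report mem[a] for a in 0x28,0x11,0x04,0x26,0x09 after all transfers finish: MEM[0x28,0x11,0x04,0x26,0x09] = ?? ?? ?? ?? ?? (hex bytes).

#0 dst[0x04+8] := {0xb0,0x85,0xa1,0xed,0x2a,0xe1,0x3b,0x1f}
#1 dst[0x07+2] := {0x9e,0xad}
#2 dst[0x26+4] := {0x85,0xa1,0x9e,0xad}
#3 dst[0x18+4] := {0x18,0xe2,0xb0,0x85}
query mem[0x28]=0x9e, mem[0x11]=0x4d, mem[0x04]=0xb0, mem[0x26]=0x85, mem[0x09]=0xe1

MEM[0x28,0x11,0x04,0x26,0x09] = 9e 4d b0 85 e1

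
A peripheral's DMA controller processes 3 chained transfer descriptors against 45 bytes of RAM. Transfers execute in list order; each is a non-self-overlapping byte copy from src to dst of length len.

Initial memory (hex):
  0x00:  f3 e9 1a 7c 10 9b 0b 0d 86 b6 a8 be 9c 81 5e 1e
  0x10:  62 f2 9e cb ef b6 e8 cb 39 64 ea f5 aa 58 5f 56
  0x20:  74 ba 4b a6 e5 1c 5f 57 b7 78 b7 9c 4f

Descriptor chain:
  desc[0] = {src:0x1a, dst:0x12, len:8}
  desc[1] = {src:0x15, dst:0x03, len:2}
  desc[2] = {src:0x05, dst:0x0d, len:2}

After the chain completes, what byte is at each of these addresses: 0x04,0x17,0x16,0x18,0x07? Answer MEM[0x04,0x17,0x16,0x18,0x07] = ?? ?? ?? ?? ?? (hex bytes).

MEM[0x04,0x17,0x16,0x18,0x07] = 5f 56 5f 74 0d

  after D0: wrote 8B at 0x12 = eaf5aa585f5674ba
  after D1: wrote 2B at 0x03 = 585f
  after D2: wrote 2B at 0x0d = 9b0b
query mem[0x04]=0x5f, mem[0x17]=0x56, mem[0x16]=0x5f, mem[0x18]=0x74, mem[0x07]=0x0d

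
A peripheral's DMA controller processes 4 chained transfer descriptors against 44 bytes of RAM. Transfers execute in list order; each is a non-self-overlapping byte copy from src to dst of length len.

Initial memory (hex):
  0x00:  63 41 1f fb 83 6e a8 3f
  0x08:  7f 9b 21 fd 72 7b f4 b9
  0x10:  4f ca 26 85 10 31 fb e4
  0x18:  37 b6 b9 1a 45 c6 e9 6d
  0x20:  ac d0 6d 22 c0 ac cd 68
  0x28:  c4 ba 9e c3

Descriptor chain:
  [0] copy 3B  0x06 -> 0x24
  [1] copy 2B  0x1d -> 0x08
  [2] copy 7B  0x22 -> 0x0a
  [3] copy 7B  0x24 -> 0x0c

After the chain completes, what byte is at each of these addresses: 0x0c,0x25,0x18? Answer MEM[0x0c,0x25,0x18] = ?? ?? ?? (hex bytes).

[0] 0x06->0x24 len=3 : a8 3f 7f
[1] 0x1d->0x08 len=2 : c6 e9
[2] 0x22->0x0a len=7 : 6d 22 a8 3f 7f 68 c4
[3] 0x24->0x0c len=7 : a8 3f 7f 68 c4 ba 9e
query mem[0x0c]=0xa8, mem[0x25]=0x3f, mem[0x18]=0x37

MEM[0x0c,0x25,0x18] = a8 3f 37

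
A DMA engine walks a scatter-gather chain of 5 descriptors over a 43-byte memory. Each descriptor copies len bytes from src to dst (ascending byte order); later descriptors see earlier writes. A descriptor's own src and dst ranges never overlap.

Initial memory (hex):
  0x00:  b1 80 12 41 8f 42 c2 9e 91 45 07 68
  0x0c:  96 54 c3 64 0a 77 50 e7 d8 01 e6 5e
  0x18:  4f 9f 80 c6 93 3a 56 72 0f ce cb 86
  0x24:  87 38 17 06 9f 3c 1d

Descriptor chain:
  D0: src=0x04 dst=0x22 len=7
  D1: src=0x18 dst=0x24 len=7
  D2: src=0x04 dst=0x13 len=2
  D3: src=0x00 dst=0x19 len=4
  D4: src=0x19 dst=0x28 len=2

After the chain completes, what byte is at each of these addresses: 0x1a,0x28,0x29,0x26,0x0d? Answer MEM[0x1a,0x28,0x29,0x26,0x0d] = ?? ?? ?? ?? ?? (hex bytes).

MEM[0x1a,0x28,0x29,0x26,0x0d] = 80 b1 80 80 54

[0] 0x04->0x22 len=7 : 8f 42 c2 9e 91 45 07
[1] 0x18->0x24 len=7 : 4f 9f 80 c6 93 3a 56
[2] 0x04->0x13 len=2 : 8f 42
[3] 0x00->0x19 len=4 : b1 80 12 41
[4] 0x19->0x28 len=2 : b1 80
query mem[0x1a]=0x80, mem[0x28]=0xb1, mem[0x29]=0x80, mem[0x26]=0x80, mem[0x0d]=0x54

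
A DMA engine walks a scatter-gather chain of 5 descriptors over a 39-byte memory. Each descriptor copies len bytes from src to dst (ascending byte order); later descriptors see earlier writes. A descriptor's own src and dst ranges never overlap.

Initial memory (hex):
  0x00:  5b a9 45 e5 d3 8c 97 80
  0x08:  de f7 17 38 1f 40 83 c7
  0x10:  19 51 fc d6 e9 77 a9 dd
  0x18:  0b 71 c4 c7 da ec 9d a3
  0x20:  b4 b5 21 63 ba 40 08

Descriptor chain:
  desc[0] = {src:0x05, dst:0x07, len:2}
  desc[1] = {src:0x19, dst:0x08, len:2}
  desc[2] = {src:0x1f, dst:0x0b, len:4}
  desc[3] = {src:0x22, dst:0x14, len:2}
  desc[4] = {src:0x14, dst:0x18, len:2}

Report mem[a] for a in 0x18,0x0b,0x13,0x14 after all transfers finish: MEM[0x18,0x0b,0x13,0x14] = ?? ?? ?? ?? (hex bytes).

  after D0: wrote 2B at 0x07 = 8c97
  after D1: wrote 2B at 0x08 = 71c4
  after D2: wrote 4B at 0x0b = a3b4b521
  after D3: wrote 2B at 0x14 = 2163
  after D4: wrote 2B at 0x18 = 2163
query mem[0x18]=0x21, mem[0x0b]=0xa3, mem[0x13]=0xd6, mem[0x14]=0x21

MEM[0x18,0x0b,0x13,0x14] = 21 a3 d6 21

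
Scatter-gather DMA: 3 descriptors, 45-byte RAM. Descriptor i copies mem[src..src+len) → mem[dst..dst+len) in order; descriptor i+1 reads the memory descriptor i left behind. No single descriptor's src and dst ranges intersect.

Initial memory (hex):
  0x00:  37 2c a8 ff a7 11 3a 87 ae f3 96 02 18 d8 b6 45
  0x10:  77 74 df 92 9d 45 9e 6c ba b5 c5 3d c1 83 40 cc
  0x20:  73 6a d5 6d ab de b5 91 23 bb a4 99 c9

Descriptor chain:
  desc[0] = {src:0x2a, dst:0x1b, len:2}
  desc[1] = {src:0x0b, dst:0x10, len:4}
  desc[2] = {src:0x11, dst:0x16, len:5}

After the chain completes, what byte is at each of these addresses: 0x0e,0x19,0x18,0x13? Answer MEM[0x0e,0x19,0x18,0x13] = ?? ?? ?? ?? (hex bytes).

MEM[0x0e,0x19,0x18,0x13] = b6 9d b6 b6

D0: mem[0x1b..0x1c] <- [a4 99]
D1: mem[0x10..0x13] <- [02 18 d8 b6]
D2: mem[0x16..0x1a] <- [18 d8 b6 9d 45]
query mem[0x0e]=0xb6, mem[0x19]=0x9d, mem[0x18]=0xb6, mem[0x13]=0xb6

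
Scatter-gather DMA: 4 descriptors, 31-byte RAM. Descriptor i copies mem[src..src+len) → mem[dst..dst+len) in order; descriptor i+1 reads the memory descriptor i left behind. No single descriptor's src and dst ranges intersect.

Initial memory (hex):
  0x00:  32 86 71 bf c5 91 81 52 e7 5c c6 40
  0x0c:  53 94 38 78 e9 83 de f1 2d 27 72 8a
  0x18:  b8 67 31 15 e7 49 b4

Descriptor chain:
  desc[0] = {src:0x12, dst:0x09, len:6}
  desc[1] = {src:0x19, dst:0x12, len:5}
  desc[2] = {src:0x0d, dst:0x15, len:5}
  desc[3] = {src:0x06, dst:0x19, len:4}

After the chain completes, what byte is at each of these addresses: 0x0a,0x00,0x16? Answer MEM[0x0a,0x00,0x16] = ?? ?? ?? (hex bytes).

MEM[0x0a,0x00,0x16] = f1 32 8a

D0: mem[0x09..0x0e] <- [de f1 2d 27 72 8a]
D1: mem[0x12..0x16] <- [67 31 15 e7 49]
D2: mem[0x15..0x19] <- [72 8a 78 e9 83]
D3: mem[0x19..0x1c] <- [81 52 e7 de]
query mem[0x0a]=0xf1, mem[0x00]=0x32, mem[0x16]=0x8a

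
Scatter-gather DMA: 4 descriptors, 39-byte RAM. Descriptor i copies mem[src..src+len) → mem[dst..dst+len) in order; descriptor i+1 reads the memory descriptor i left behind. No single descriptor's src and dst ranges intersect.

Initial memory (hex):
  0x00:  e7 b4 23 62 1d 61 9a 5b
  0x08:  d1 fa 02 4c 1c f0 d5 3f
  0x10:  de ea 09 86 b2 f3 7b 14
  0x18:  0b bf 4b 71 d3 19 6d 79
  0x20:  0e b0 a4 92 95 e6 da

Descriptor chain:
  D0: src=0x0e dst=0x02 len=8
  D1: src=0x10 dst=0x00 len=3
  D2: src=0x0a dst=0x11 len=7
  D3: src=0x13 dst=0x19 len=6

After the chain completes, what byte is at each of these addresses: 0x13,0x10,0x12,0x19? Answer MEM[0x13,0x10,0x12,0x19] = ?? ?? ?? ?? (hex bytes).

D0: mem[0x02..0x09] <- [d5 3f de ea 09 86 b2 f3]
D1: mem[0x00..0x02] <- [de ea 09]
D2: mem[0x11..0x17] <- [02 4c 1c f0 d5 3f de]
D3: mem[0x19..0x1e] <- [1c f0 d5 3f de 0b]
query mem[0x13]=0x1c, mem[0x10]=0xde, mem[0x12]=0x4c, mem[0x19]=0x1c

MEM[0x13,0x10,0x12,0x19] = 1c de 4c 1c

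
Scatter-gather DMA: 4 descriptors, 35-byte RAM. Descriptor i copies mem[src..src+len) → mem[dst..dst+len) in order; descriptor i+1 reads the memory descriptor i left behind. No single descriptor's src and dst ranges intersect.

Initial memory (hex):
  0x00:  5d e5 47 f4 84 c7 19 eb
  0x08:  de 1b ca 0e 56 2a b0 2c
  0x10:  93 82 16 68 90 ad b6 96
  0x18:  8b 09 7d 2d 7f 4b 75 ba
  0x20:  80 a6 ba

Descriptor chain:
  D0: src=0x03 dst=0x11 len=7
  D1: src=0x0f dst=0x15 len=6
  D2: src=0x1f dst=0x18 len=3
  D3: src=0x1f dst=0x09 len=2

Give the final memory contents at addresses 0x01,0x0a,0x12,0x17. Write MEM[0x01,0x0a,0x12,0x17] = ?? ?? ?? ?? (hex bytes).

MEM[0x01,0x0a,0x12,0x17] = e5 80 84 f4

[0] 0x03->0x11 len=7 : f4 84 c7 19 eb de 1b
[1] 0x0f->0x15 len=6 : 2c 93 f4 84 c7 19
[2] 0x1f->0x18 len=3 : ba 80 a6
[3] 0x1f->0x09 len=2 : ba 80
query mem[0x01]=0xe5, mem[0x0a]=0x80, mem[0x12]=0x84, mem[0x17]=0xf4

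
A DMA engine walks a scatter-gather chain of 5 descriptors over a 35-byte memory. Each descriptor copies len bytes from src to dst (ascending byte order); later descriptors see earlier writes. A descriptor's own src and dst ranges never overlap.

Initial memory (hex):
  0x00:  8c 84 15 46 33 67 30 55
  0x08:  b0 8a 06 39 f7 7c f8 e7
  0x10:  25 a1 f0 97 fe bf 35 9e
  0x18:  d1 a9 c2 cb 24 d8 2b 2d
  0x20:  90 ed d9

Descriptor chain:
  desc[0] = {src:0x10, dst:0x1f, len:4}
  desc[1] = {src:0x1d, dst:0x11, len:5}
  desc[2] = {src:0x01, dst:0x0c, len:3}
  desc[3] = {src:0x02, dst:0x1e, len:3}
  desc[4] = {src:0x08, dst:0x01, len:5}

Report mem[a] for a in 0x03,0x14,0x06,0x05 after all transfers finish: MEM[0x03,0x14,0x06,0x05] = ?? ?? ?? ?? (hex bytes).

  after D0: wrote 4B at 0x1f = 25a1f097
  after D1: wrote 5B at 0x11 = d82b25a1f0
  after D2: wrote 3B at 0x0c = 841546
  after D3: wrote 3B at 0x1e = 154633
  after D4: wrote 5B at 0x01 = b08a063984
query mem[0x03]=0x06, mem[0x14]=0xa1, mem[0x06]=0x30, mem[0x05]=0x84

MEM[0x03,0x14,0x06,0x05] = 06 a1 30 84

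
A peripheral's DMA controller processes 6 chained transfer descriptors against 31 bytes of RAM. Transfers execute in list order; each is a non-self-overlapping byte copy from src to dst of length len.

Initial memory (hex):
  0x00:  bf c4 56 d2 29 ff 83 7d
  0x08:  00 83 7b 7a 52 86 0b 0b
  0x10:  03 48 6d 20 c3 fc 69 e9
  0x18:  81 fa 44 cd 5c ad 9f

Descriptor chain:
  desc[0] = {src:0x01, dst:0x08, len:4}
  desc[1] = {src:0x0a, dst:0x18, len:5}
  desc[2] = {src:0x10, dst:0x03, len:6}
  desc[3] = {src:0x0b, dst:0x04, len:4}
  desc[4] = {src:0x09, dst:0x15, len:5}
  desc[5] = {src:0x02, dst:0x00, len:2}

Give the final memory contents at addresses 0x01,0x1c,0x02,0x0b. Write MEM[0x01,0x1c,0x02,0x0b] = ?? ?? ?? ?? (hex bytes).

MEM[0x01,0x1c,0x02,0x0b] = 03 0b 56 29

#0 dst[0x08+4] := {0xc4,0x56,0xd2,0x29}
#1 dst[0x18+5] := {0xd2,0x29,0x52,0x86,0x0b}
#2 dst[0x03+6] := {0x03,0x48,0x6d,0x20,0xc3,0xfc}
#3 dst[0x04+4] := {0x29,0x52,0x86,0x0b}
#4 dst[0x15+5] := {0x56,0xd2,0x29,0x52,0x86}
#5 dst[0x00+2] := {0x56,0x03}
query mem[0x01]=0x03, mem[0x1c]=0x0b, mem[0x02]=0x56, mem[0x0b]=0x29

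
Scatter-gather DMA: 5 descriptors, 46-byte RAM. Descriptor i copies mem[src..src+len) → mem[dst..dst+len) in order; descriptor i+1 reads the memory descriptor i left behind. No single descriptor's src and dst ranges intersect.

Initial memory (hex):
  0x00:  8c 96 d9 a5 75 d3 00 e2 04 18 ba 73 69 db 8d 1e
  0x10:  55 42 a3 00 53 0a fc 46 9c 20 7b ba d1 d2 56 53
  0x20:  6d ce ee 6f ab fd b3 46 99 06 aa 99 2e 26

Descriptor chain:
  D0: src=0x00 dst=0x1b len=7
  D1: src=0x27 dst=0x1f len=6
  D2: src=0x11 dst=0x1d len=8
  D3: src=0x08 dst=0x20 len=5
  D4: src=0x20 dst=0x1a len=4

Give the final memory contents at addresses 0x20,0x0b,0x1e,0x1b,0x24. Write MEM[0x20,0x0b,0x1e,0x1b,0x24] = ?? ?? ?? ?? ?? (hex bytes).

MEM[0x20,0x0b,0x1e,0x1b,0x24] = 04 73 a3 18 69

D0: mem[0x1b..0x21] <- [8c 96 d9 a5 75 d3 00]
D1: mem[0x1f..0x24] <- [46 99 06 aa 99 2e]
D2: mem[0x1d..0x24] <- [42 a3 00 53 0a fc 46 9c]
D3: mem[0x20..0x24] <- [04 18 ba 73 69]
D4: mem[0x1a..0x1d] <- [04 18 ba 73]
query mem[0x20]=0x04, mem[0x0b]=0x73, mem[0x1e]=0xa3, mem[0x1b]=0x18, mem[0x24]=0x69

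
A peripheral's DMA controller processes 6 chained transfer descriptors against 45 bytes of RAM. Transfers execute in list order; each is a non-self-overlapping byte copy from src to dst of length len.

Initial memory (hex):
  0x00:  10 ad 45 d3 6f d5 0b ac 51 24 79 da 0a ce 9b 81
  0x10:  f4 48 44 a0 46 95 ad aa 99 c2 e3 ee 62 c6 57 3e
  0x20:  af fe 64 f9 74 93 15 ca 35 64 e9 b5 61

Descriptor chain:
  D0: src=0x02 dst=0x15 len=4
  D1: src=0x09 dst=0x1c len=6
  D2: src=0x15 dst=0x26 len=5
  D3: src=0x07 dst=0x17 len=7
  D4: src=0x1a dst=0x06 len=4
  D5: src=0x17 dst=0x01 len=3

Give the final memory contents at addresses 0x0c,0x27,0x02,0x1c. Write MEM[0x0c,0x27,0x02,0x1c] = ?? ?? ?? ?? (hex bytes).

MEM[0x0c,0x27,0x02,0x1c] = 0a d3 51 0a

#0 dst[0x15+4] := {0x45,0xd3,0x6f,0xd5}
#1 dst[0x1c+6] := {0x24,0x79,0xda,0x0a,0xce,0x9b}
#2 dst[0x26+5] := {0x45,0xd3,0x6f,0xd5,0xc2}
#3 dst[0x17+7] := {0xac,0x51,0x24,0x79,0xda,0x0a,0xce}
#4 dst[0x06+4] := {0x79,0xda,0x0a,0xce}
#5 dst[0x01+3] := {0xac,0x51,0x24}
query mem[0x0c]=0x0a, mem[0x27]=0xd3, mem[0x02]=0x51, mem[0x1c]=0x0a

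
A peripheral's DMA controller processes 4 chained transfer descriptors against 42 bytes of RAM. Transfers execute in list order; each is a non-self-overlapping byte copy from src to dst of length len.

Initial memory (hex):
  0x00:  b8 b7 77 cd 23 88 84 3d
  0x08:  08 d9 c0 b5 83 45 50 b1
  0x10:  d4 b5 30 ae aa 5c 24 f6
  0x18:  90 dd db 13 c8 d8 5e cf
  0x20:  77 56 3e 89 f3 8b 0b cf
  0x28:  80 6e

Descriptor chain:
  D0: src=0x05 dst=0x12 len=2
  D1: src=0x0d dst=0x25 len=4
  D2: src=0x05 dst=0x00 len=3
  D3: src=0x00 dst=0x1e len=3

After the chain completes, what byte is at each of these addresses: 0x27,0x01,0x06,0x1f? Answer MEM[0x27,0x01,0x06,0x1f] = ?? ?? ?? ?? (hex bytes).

D0: mem[0x12..0x13] <- [88 84]
D1: mem[0x25..0x28] <- [45 50 b1 d4]
D2: mem[0x00..0x02] <- [88 84 3d]
D3: mem[0x1e..0x20] <- [88 84 3d]
query mem[0x27]=0xb1, mem[0x01]=0x84, mem[0x06]=0x84, mem[0x1f]=0x84

MEM[0x27,0x01,0x06,0x1f] = b1 84 84 84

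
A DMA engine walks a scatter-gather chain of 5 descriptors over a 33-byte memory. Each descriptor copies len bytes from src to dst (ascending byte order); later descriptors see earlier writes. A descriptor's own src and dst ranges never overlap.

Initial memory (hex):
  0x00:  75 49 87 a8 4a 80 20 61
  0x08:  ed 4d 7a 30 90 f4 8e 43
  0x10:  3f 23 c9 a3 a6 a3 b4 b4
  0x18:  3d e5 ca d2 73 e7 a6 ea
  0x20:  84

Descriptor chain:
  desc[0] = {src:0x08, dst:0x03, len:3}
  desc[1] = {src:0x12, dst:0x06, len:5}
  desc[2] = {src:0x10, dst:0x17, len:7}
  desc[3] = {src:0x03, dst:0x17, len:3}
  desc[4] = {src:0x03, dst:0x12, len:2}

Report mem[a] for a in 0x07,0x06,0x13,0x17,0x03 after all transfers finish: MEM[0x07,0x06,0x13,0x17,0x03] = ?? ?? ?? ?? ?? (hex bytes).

MEM[0x07,0x06,0x13,0x17,0x03] = a3 c9 4d ed ed

D0: mem[0x03..0x05] <- [ed 4d 7a]
D1: mem[0x06..0x0a] <- [c9 a3 a6 a3 b4]
D2: mem[0x17..0x1d] <- [3f 23 c9 a3 a6 a3 b4]
D3: mem[0x17..0x19] <- [ed 4d 7a]
D4: mem[0x12..0x13] <- [ed 4d]
query mem[0x07]=0xa3, mem[0x06]=0xc9, mem[0x13]=0x4d, mem[0x17]=0xed, mem[0x03]=0xed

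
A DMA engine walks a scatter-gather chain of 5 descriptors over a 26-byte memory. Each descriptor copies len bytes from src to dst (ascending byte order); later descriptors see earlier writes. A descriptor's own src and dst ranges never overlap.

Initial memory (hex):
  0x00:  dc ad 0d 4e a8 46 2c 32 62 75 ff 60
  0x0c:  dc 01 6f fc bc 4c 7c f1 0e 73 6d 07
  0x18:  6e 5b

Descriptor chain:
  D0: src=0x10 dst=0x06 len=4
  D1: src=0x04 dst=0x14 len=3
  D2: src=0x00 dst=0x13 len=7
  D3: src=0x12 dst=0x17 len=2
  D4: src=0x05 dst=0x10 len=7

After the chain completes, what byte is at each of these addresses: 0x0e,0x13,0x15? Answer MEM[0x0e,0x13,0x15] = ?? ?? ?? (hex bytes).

MEM[0x0e,0x13,0x15] = 6f 7c ff

#0 dst[0x06+4] := {0xbc,0x4c,0x7c,0xf1}
#1 dst[0x14+3] := {0xa8,0x46,0xbc}
#2 dst[0x13+7] := {0xdc,0xad,0x0d,0x4e,0xa8,0x46,0xbc}
#3 dst[0x17+2] := {0x7c,0xdc}
#4 dst[0x10+7] := {0x46,0xbc,0x4c,0x7c,0xf1,0xff,0x60}
query mem[0x0e]=0x6f, mem[0x13]=0x7c, mem[0x15]=0xff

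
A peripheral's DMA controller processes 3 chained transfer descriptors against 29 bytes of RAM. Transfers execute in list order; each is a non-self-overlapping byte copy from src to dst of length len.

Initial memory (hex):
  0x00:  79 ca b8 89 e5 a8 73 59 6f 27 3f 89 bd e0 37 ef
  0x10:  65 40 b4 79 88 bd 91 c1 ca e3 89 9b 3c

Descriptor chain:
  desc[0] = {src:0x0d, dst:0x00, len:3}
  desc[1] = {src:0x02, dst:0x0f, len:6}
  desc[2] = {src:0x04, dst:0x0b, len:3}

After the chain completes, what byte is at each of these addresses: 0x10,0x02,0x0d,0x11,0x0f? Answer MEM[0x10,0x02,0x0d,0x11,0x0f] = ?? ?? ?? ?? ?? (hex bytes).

#0 dst[0x00+3] := {0xe0,0x37,0xef}
#1 dst[0x0f+6] := {0xef,0x89,0xe5,0xa8,0x73,0x59}
#2 dst[0x0b+3] := {0xe5,0xa8,0x73}
query mem[0x10]=0x89, mem[0x02]=0xef, mem[0x0d]=0x73, mem[0x11]=0xe5, mem[0x0f]=0xef

MEM[0x10,0x02,0x0d,0x11,0x0f] = 89 ef 73 e5 ef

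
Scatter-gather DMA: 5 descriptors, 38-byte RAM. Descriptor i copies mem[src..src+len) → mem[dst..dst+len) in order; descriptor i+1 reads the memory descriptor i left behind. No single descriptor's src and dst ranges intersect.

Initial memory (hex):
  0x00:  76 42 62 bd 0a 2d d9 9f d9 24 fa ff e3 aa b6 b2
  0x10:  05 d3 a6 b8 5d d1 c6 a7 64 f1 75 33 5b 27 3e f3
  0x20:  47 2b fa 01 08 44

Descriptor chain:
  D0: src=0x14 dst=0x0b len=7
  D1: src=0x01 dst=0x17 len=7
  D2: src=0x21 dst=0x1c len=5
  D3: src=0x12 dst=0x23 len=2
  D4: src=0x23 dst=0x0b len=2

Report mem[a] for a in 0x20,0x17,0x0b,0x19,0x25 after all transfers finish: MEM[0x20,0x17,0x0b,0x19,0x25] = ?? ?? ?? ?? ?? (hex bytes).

MEM[0x20,0x17,0x0b,0x19,0x25] = 44 42 a6 bd 44

[0] 0x14->0x0b len=7 : 5d d1 c6 a7 64 f1 75
[1] 0x01->0x17 len=7 : 42 62 bd 0a 2d d9 9f
[2] 0x21->0x1c len=5 : 2b fa 01 08 44
[3] 0x12->0x23 len=2 : a6 b8
[4] 0x23->0x0b len=2 : a6 b8
query mem[0x20]=0x44, mem[0x17]=0x42, mem[0x0b]=0xa6, mem[0x19]=0xbd, mem[0x25]=0x44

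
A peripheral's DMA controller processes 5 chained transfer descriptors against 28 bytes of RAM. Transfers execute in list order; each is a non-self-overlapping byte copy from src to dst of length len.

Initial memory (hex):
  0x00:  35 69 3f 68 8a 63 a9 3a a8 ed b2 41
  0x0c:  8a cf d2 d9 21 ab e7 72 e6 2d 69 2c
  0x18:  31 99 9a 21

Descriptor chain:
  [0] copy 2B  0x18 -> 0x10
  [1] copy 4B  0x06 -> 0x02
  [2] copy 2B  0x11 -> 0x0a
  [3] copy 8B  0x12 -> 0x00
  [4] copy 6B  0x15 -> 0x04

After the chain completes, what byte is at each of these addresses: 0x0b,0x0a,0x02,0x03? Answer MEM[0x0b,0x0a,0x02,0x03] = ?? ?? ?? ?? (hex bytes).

D0: mem[0x10..0x11] <- [31 99]
D1: mem[0x02..0x05] <- [a9 3a a8 ed]
D2: mem[0x0a..0x0b] <- [99 e7]
D3: mem[0x00..0x07] <- [e7 72 e6 2d 69 2c 31 99]
D4: mem[0x04..0x09] <- [2d 69 2c 31 99 9a]
query mem[0x0b]=0xe7, mem[0x0a]=0x99, mem[0x02]=0xe6, mem[0x03]=0x2d

MEM[0x0b,0x0a,0x02,0x03] = e7 99 e6 2d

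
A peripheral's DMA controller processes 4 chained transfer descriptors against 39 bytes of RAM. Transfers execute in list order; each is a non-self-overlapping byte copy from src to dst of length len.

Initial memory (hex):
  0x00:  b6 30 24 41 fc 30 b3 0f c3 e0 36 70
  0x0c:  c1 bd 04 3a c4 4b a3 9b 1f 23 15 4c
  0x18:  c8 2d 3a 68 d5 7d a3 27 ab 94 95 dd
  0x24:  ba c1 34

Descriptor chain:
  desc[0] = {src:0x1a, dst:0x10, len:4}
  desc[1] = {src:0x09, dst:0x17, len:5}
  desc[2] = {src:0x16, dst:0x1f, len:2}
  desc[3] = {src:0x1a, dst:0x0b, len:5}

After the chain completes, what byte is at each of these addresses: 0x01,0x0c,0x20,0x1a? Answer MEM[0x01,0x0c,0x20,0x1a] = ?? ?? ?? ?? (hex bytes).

MEM[0x01,0x0c,0x20,0x1a] = 30 bd e0 c1

D0: mem[0x10..0x13] <- [3a 68 d5 7d]
D1: mem[0x17..0x1b] <- [e0 36 70 c1 bd]
D2: mem[0x1f..0x20] <- [15 e0]
D3: mem[0x0b..0x0f] <- [c1 bd d5 7d a3]
query mem[0x01]=0x30, mem[0x0c]=0xbd, mem[0x20]=0xe0, mem[0x1a]=0xc1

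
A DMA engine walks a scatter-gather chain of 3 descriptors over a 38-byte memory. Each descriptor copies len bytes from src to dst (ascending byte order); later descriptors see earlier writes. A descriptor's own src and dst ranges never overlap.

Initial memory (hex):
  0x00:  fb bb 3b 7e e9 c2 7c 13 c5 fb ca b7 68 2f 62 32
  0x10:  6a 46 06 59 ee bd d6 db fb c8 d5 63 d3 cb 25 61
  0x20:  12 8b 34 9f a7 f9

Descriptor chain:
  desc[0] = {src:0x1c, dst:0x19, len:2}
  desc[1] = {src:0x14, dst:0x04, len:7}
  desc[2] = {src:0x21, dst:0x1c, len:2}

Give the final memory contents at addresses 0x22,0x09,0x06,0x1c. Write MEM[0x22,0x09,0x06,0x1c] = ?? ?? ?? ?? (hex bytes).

#0 dst[0x19+2] := {0xd3,0xcb}
#1 dst[0x04+7] := {0xee,0xbd,0xd6,0xdb,0xfb,0xd3,0xcb}
#2 dst[0x1c+2] := {0x8b,0x34}
query mem[0x22]=0x34, mem[0x09]=0xd3, mem[0x06]=0xd6, mem[0x1c]=0x8b

MEM[0x22,0x09,0x06,0x1c] = 34 d3 d6 8b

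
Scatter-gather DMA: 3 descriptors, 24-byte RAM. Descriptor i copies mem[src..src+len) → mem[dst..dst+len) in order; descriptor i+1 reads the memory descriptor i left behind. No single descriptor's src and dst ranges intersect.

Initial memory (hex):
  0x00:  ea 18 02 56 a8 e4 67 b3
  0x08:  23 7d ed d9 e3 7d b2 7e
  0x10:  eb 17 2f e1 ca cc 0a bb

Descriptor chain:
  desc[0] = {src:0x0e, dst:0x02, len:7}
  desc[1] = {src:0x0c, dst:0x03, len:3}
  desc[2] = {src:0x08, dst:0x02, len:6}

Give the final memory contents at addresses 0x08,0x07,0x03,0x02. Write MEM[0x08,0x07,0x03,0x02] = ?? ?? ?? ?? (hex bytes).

MEM[0x08,0x07,0x03,0x02] = ca 7d 7d ca

#0 dst[0x02+7] := {0xb2,0x7e,0xeb,0x17,0x2f,0xe1,0xca}
#1 dst[0x03+3] := {0xe3,0x7d,0xb2}
#2 dst[0x02+6] := {0xca,0x7d,0xed,0xd9,0xe3,0x7d}
query mem[0x08]=0xca, mem[0x07]=0x7d, mem[0x03]=0x7d, mem[0x02]=0xca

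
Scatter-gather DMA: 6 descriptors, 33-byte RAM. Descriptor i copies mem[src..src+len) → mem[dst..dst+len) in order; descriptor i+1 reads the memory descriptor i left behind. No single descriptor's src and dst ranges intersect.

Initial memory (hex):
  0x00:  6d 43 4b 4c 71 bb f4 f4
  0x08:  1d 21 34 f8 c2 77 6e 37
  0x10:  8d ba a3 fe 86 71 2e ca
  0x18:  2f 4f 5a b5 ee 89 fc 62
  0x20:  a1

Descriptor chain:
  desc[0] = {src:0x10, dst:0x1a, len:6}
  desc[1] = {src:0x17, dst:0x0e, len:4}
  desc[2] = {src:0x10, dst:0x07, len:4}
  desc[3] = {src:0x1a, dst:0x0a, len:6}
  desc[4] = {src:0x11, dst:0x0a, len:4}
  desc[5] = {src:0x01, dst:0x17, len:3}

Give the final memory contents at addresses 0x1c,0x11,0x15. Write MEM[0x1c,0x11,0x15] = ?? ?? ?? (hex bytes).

MEM[0x1c,0x11,0x15] = a3 8d 71

D0: mem[0x1a..0x1f] <- [8d ba a3 fe 86 71]
D1: mem[0x0e..0x11] <- [ca 2f 4f 8d]
D2: mem[0x07..0x0a] <- [4f 8d a3 fe]
D3: mem[0x0a..0x0f] <- [8d ba a3 fe 86 71]
D4: mem[0x0a..0x0d] <- [8d a3 fe 86]
D5: mem[0x17..0x19] <- [43 4b 4c]
query mem[0x1c]=0xa3, mem[0x11]=0x8d, mem[0x15]=0x71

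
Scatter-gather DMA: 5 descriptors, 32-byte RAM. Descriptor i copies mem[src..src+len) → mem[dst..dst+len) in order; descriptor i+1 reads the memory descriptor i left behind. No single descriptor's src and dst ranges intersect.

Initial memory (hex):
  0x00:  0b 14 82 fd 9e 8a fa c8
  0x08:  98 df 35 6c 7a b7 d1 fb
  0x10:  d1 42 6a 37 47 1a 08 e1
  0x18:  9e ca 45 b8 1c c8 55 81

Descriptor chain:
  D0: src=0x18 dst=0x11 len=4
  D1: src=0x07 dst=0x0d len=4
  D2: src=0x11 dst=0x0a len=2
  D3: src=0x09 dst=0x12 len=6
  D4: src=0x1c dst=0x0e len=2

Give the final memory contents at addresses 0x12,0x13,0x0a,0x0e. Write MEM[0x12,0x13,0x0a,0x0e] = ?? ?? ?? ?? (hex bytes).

D0: mem[0x11..0x14] <- [9e ca 45 b8]
D1: mem[0x0d..0x10] <- [c8 98 df 35]
D2: mem[0x0a..0x0b] <- [9e ca]
D3: mem[0x12..0x17] <- [df 9e ca 7a c8 98]
D4: mem[0x0e..0x0f] <- [1c c8]
query mem[0x12]=0xdf, mem[0x13]=0x9e, mem[0x0a]=0x9e, mem[0x0e]=0x1c

MEM[0x12,0x13,0x0a,0x0e] = df 9e 9e 1c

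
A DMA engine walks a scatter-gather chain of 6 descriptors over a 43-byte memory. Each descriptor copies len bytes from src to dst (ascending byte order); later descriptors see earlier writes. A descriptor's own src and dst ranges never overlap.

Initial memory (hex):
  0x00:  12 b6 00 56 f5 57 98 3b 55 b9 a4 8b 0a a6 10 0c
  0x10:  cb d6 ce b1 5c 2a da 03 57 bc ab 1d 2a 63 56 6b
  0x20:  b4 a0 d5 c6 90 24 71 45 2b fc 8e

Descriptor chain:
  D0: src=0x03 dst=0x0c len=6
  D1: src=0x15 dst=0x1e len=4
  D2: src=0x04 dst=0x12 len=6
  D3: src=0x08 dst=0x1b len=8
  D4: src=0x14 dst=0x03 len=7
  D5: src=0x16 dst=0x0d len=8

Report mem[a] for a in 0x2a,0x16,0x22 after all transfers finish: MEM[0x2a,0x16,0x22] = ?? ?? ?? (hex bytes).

  after D0: wrote 6B at 0x0c = 56f557983b55
  after D1: wrote 4B at 0x1e = 2ada0357
  after D2: wrote 6B at 0x12 = f557983b55b9
  after D3: wrote 8B at 0x1b = 55b9a48b56f55798
  after D4: wrote 7B at 0x03 = 983b55b957bcab
  after D5: wrote 8B at 0x0d = 55b957bcab55b9a4
query mem[0x2a]=0x8e, mem[0x16]=0x55, mem[0x22]=0x98

MEM[0x2a,0x16,0x22] = 8e 55 98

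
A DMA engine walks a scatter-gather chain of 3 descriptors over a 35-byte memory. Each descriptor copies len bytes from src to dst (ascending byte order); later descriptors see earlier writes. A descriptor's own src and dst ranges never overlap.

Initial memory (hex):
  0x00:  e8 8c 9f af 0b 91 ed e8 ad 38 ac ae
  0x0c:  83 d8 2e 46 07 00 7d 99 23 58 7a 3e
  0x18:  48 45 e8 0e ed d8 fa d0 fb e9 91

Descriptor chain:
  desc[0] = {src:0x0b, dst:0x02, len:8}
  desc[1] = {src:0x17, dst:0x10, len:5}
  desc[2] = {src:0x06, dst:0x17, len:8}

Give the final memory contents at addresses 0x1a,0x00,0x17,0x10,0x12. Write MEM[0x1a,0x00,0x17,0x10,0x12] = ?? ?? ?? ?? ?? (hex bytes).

D0: mem[0x02..0x09] <- [ae 83 d8 2e 46 07 00 7d]
D1: mem[0x10..0x14] <- [3e 48 45 e8 0e]
D2: mem[0x17..0x1e] <- [46 07 00 7d ac ae 83 d8]
query mem[0x1a]=0x7d, mem[0x00]=0xe8, mem[0x17]=0x46, mem[0x10]=0x3e, mem[0x12]=0x45

MEM[0x1a,0x00,0x17,0x10,0x12] = 7d e8 46 3e 45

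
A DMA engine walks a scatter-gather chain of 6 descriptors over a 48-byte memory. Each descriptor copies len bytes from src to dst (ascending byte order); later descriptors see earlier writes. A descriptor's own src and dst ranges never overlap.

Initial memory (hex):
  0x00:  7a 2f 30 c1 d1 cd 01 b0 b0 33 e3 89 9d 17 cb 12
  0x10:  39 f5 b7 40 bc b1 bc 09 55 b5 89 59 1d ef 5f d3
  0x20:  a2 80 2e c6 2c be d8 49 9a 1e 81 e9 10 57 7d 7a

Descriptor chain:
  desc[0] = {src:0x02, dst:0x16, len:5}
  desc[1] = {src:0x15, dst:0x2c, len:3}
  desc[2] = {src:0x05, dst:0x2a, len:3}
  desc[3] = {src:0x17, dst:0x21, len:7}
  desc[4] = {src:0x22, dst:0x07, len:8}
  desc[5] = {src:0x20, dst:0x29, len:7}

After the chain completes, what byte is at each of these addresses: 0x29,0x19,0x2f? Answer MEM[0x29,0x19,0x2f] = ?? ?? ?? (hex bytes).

MEM[0x29,0x19,0x2f] = a2 cd 1d

[0] 0x02->0x16 len=5 : 30 c1 d1 cd 01
[1] 0x15->0x2c len=3 : b1 30 c1
[2] 0x05->0x2a len=3 : cd 01 b0
[3] 0x17->0x21 len=7 : c1 d1 cd 01 59 1d ef
[4] 0x22->0x07 len=8 : d1 cd 01 59 1d ef 9a 1e
[5] 0x20->0x29 len=7 : a2 c1 d1 cd 01 59 1d
query mem[0x29]=0xa2, mem[0x19]=0xcd, mem[0x2f]=0x1d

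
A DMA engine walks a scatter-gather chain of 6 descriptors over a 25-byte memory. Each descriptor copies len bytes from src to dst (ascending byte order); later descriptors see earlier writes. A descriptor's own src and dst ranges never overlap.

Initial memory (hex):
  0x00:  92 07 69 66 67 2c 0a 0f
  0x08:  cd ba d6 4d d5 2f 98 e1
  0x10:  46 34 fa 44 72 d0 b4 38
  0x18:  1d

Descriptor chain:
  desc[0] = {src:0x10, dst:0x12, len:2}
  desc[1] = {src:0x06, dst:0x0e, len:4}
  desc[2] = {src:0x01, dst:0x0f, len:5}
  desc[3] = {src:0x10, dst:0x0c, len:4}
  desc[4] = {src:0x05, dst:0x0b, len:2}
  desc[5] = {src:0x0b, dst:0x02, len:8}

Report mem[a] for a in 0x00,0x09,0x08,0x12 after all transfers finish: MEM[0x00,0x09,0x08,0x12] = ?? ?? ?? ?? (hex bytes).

MEM[0x00,0x09,0x08,0x12] = 92 67 66 67

  after D0: wrote 2B at 0x12 = 4634
  after D1: wrote 4B at 0x0e = 0a0fcdba
  after D2: wrote 5B at 0x0f = 076966672c
  after D3: wrote 4B at 0x0c = 6966672c
  after D4: wrote 2B at 0x0b = 2c0a
  after D5: wrote 8B at 0x02 = 2c0a66672c696667
query mem[0x00]=0x92, mem[0x09]=0x67, mem[0x08]=0x66, mem[0x12]=0x67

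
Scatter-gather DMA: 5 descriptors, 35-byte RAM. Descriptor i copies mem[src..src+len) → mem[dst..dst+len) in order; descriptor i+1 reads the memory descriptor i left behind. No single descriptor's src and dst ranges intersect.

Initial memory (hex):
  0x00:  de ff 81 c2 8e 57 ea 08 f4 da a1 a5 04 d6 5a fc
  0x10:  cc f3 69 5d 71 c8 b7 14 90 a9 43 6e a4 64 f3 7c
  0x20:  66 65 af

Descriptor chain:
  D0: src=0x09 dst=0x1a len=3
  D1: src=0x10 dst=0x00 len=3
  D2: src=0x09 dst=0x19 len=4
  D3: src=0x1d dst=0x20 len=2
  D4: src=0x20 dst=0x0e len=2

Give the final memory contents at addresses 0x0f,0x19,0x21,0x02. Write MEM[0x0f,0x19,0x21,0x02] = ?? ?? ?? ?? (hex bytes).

MEM[0x0f,0x19,0x21,0x02] = f3 da f3 69

#0 dst[0x1a+3] := {0xda,0xa1,0xa5}
#1 dst[0x00+3] := {0xcc,0xf3,0x69}
#2 dst[0x19+4] := {0xda,0xa1,0xa5,0x04}
#3 dst[0x20+2] := {0x64,0xf3}
#4 dst[0x0e+2] := {0x64,0xf3}
query mem[0x0f]=0xf3, mem[0x19]=0xda, mem[0x21]=0xf3, mem[0x02]=0x69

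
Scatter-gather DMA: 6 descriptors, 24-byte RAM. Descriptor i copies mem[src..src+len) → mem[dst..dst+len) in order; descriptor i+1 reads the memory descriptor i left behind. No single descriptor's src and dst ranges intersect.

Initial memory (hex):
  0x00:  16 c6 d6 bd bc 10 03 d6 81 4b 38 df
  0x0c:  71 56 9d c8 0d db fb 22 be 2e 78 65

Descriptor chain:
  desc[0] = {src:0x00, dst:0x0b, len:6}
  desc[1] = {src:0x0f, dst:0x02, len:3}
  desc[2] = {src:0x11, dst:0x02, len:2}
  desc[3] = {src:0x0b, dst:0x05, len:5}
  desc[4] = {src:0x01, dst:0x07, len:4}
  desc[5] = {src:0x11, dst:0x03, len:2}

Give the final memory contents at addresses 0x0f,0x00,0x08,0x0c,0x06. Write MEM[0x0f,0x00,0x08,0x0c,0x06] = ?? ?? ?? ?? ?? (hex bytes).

MEM[0x0f,0x00,0x08,0x0c,0x06] = bc 16 db c6 c6

[0] 0x00->0x0b len=6 : 16 c6 d6 bd bc 10
[1] 0x0f->0x02 len=3 : bc 10 db
[2] 0x11->0x02 len=2 : db fb
[3] 0x0b->0x05 len=5 : 16 c6 d6 bd bc
[4] 0x01->0x07 len=4 : c6 db fb db
[5] 0x11->0x03 len=2 : db fb
query mem[0x0f]=0xbc, mem[0x00]=0x16, mem[0x08]=0xdb, mem[0x0c]=0xc6, mem[0x06]=0xc6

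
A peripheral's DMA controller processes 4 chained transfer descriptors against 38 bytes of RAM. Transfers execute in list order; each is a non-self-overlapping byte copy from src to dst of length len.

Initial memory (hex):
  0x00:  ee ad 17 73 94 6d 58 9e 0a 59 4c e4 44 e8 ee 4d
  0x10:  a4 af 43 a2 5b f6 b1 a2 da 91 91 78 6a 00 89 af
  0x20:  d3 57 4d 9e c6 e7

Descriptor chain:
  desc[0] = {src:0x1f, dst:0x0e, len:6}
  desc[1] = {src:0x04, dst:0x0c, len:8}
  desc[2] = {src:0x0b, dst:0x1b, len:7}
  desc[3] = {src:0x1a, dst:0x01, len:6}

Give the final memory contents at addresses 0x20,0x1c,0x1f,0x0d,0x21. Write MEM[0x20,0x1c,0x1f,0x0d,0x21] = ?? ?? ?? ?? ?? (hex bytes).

  after D0: wrote 6B at 0x0e = afd3574d9ec6
  after D1: wrote 8B at 0x0c = 946d589e0a594ce4
  after D2: wrote 7B at 0x1b = e4946d589e0a59
  after D3: wrote 6B at 0x01 = 91e4946d589e
query mem[0x20]=0x0a, mem[0x1c]=0x94, mem[0x1f]=0x9e, mem[0x0d]=0x6d, mem[0x21]=0x59

MEM[0x20,0x1c,0x1f,0x0d,0x21] = 0a 94 9e 6d 59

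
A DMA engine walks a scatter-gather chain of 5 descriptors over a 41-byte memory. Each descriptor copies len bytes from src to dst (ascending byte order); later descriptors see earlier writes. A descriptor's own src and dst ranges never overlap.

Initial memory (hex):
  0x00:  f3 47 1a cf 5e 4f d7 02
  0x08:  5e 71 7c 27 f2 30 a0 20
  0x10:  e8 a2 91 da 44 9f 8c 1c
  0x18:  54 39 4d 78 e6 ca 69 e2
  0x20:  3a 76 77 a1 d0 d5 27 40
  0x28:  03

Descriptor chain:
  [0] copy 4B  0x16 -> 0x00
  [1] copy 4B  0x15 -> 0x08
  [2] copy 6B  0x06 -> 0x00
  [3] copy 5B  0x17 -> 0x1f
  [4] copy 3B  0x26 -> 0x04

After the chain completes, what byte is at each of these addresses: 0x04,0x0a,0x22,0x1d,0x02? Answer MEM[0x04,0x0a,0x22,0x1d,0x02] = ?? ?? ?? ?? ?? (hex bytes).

  after D0: wrote 4B at 0x00 = 8c1c5439
  after D1: wrote 4B at 0x08 = 9f8c1c54
  after D2: wrote 6B at 0x00 = d7029f8c1c54
  after D3: wrote 5B at 0x1f = 1c54394d78
  after D4: wrote 3B at 0x04 = 274003
query mem[0x04]=0x27, mem[0x0a]=0x1c, mem[0x22]=0x4d, mem[0x1d]=0xca, mem[0x02]=0x9f

MEM[0x04,0x0a,0x22,0x1d,0x02] = 27 1c 4d ca 9f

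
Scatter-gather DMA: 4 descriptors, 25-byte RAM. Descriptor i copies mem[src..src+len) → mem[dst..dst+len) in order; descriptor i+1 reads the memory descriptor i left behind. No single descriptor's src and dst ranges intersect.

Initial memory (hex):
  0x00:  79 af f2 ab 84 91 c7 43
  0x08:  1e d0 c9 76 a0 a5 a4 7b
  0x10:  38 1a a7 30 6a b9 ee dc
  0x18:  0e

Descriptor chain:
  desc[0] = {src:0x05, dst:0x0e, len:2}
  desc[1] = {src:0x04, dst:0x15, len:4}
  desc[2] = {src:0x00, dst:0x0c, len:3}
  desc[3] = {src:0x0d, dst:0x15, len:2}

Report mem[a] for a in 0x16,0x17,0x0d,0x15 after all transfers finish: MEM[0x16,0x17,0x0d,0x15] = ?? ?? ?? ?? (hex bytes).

D0: mem[0x0e..0x0f] <- [91 c7]
D1: mem[0x15..0x18] <- [84 91 c7 43]
D2: mem[0x0c..0x0e] <- [79 af f2]
D3: mem[0x15..0x16] <- [af f2]
query mem[0x16]=0xf2, mem[0x17]=0xc7, mem[0x0d]=0xaf, mem[0x15]=0xaf

MEM[0x16,0x17,0x0d,0x15] = f2 c7 af af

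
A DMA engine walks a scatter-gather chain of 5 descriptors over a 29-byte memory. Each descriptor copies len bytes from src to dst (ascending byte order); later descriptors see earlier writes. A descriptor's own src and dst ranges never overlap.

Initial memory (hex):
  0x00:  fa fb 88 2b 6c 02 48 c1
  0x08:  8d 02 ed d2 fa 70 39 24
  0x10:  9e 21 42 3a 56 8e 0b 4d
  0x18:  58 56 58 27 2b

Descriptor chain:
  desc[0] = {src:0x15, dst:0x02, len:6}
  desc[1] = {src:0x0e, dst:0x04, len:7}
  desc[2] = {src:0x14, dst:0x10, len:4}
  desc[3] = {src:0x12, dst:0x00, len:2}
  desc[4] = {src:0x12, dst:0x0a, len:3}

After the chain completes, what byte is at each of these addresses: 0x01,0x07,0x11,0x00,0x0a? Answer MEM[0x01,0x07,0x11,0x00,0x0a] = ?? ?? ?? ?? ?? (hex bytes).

D0: mem[0x02..0x07] <- [8e 0b 4d 58 56 58]
D1: mem[0x04..0x0a] <- [39 24 9e 21 42 3a 56]
D2: mem[0x10..0x13] <- [56 8e 0b 4d]
D3: mem[0x00..0x01] <- [0b 4d]
D4: mem[0x0a..0x0c] <- [0b 4d 56]
query mem[0x01]=0x4d, mem[0x07]=0x21, mem[0x11]=0x8e, mem[0x00]=0x0b, mem[0x0a]=0x0b

MEM[0x01,0x07,0x11,0x00,0x0a] = 4d 21 8e 0b 0b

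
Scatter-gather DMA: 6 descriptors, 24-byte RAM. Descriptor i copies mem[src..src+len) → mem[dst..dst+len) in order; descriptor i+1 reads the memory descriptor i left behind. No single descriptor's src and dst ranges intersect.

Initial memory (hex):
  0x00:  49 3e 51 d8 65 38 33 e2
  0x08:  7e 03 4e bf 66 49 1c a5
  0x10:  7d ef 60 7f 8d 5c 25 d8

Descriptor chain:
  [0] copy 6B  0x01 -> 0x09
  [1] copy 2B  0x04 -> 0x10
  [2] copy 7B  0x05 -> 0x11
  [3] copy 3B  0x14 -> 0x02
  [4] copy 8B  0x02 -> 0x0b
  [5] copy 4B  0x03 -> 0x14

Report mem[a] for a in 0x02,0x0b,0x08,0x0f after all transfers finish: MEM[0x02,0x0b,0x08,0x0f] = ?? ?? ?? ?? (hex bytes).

MEM[0x02,0x0b,0x08,0x0f] = 7e 7e 7e 33

D0: mem[0x09..0x0e] <- [3e 51 d8 65 38 33]
D1: mem[0x10..0x11] <- [65 38]
D2: mem[0x11..0x17] <- [38 33 e2 7e 3e 51 d8]
D3: mem[0x02..0x04] <- [7e 3e 51]
D4: mem[0x0b..0x12] <- [7e 3e 51 38 33 e2 7e 3e]
D5: mem[0x14..0x17] <- [3e 51 38 33]
query mem[0x02]=0x7e, mem[0x0b]=0x7e, mem[0x08]=0x7e, mem[0x0f]=0x33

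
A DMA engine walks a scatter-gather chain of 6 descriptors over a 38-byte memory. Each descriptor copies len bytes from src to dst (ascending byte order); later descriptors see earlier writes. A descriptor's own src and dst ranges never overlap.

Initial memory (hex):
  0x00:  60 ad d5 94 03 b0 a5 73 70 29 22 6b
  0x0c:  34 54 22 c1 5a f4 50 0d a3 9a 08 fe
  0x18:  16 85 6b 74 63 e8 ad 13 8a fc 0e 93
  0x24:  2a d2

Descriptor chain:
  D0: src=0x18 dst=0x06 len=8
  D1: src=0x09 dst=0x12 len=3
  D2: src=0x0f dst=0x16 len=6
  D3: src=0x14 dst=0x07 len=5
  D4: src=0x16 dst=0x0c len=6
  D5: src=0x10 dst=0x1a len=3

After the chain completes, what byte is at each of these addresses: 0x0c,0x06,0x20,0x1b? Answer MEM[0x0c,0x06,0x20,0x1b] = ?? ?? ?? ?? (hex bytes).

MEM[0x0c,0x06,0x20,0x1b] = c1 16 8a e8

[0] 0x18->0x06 len=8 : 16 85 6b 74 63 e8 ad 13
[1] 0x09->0x12 len=3 : 74 63 e8
[2] 0x0f->0x16 len=6 : c1 5a f4 74 63 e8
[3] 0x14->0x07 len=5 : e8 9a c1 5a f4
[4] 0x16->0x0c len=6 : c1 5a f4 74 63 e8
[5] 0x10->0x1a len=3 : 63 e8 74
query mem[0x0c]=0xc1, mem[0x06]=0x16, mem[0x20]=0x8a, mem[0x1b]=0xe8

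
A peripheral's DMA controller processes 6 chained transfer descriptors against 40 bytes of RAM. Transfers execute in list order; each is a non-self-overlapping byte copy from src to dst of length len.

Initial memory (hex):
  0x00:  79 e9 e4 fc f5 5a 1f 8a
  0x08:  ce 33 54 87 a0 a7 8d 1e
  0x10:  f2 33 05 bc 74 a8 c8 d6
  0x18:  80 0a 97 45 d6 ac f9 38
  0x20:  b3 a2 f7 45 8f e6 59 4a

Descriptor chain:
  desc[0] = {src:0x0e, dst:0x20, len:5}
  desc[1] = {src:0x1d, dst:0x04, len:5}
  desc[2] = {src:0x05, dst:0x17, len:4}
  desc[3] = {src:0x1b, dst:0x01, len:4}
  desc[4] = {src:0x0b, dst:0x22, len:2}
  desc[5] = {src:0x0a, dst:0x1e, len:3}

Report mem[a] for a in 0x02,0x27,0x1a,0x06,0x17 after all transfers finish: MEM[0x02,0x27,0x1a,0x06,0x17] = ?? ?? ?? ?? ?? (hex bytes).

#0 dst[0x20+5] := {0x8d,0x1e,0xf2,0x33,0x05}
#1 dst[0x04+5] := {0xac,0xf9,0x38,0x8d,0x1e}
#2 dst[0x17+4] := {0xf9,0x38,0x8d,0x1e}
#3 dst[0x01+4] := {0x45,0xd6,0xac,0xf9}
#4 dst[0x22+2] := {0x87,0xa0}
#5 dst[0x1e+3] := {0x54,0x87,0xa0}
query mem[0x02]=0xd6, mem[0x27]=0x4a, mem[0x1a]=0x1e, mem[0x06]=0x38, mem[0x17]=0xf9

MEM[0x02,0x27,0x1a,0x06,0x17] = d6 4a 1e 38 f9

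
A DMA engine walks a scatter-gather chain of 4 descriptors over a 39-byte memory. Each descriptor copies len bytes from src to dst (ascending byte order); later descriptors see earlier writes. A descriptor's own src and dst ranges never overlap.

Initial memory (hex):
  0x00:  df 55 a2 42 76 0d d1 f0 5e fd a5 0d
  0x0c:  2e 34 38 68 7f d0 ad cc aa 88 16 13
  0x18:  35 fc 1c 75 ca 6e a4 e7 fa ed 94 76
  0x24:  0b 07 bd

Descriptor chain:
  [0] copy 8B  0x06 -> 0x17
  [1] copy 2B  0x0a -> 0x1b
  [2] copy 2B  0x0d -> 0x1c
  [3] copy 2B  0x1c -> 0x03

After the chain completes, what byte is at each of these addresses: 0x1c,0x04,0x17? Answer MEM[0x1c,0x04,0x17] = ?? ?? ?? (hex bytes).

D0: mem[0x17..0x1e] <- [d1 f0 5e fd a5 0d 2e 34]
D1: mem[0x1b..0x1c] <- [a5 0d]
D2: mem[0x1c..0x1d] <- [34 38]
D3: mem[0x03..0x04] <- [34 38]
query mem[0x1c]=0x34, mem[0x04]=0x38, mem[0x17]=0xd1

MEM[0x1c,0x04,0x17] = 34 38 d1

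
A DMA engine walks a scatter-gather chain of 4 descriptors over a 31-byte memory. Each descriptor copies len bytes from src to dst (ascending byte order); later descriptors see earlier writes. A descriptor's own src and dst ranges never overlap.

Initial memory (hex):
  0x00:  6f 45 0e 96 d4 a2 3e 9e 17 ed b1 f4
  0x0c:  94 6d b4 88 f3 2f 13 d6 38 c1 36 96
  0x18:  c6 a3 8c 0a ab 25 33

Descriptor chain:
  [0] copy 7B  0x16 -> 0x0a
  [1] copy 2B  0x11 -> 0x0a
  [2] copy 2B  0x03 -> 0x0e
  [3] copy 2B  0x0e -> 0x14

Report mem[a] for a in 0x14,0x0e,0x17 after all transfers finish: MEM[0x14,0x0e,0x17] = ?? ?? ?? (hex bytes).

MEM[0x14,0x0e,0x17] = 96 96 96

[0] 0x16->0x0a len=7 : 36 96 c6 a3 8c 0a ab
[1] 0x11->0x0a len=2 : 2f 13
[2] 0x03->0x0e len=2 : 96 d4
[3] 0x0e->0x14 len=2 : 96 d4
query mem[0x14]=0x96, mem[0x0e]=0x96, mem[0x17]=0x96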